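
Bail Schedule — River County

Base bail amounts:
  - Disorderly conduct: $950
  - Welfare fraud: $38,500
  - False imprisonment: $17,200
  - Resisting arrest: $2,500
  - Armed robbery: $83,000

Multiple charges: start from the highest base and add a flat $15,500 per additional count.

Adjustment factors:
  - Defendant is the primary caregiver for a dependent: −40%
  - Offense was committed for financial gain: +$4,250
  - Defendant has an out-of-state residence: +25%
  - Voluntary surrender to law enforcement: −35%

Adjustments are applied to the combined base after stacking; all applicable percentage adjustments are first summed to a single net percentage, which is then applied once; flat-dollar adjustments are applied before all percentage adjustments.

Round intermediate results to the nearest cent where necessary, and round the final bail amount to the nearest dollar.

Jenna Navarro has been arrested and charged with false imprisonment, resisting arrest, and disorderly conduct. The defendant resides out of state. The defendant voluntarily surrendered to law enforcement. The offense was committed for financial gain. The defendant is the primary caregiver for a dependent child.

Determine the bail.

$26,225

Base amounts from the schedule: false imprisonment $17,200; resisting arrest $2,500; disorderly conduct $950.
Stacking rule: highest base plus $15,500 per additional charge. Highest is false imprisonment at $17,200; 2 additional charges → +$31,000. Combined base = $48,200.
Offense was committed for financial gain (+$4,250 flat): $48,200 + $4,250 = $52,450.
Net percentage adjustment: −40% +25% −35% = −50%. $52,450 × 0.5 = $26,225.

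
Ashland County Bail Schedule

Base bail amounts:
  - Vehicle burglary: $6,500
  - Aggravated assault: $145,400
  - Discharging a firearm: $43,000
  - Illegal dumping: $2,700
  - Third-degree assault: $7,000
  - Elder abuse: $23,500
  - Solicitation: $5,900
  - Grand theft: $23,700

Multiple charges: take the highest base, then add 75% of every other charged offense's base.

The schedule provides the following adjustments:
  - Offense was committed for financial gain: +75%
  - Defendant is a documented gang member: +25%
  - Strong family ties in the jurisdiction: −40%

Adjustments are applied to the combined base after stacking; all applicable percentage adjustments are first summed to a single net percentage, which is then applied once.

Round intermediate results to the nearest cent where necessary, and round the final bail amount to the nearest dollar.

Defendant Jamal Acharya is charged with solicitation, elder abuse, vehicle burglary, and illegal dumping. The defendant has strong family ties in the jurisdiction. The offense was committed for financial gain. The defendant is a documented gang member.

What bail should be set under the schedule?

Base amounts from the schedule: solicitation $5,900; elder abuse $23,500; vehicle burglary $6,500; illegal dumping $2,700.
Stacking rule: highest base plus 75% of each additional charge. Highest is elder abuse at $23,500. Additional: $5,900 × 75% = $4,425; $6,500 × 75% = $4,875; $2,700 × 75% = $2,025. Combined base = $23,500 + $11,325 = $34,825.
Net percentage adjustment: +75% +25% −40% = +60%. $34,825 × 1.6 = $55,720.

$55,720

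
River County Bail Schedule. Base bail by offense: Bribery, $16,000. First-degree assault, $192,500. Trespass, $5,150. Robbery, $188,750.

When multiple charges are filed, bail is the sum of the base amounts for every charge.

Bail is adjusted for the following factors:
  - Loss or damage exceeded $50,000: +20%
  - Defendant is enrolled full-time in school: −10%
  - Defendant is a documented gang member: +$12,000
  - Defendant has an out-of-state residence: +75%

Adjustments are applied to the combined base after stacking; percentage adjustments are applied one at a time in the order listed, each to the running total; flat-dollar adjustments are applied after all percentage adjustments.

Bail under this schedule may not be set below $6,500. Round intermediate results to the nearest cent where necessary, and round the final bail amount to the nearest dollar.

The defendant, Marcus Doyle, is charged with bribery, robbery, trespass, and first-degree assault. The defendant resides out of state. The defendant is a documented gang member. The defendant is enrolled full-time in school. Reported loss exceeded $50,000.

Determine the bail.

$772,536

Base amounts from the schedule: bribery $16,000; robbery $188,750; trespass $5,150; first-degree assault $192,500.
Stacking rule: sum of all bases. $16,000 + $188,750 + $5,150 + $192,500 = $402,400.
Loss or damage exceeded $50,000 (+20%): $402,400 × 1.2 = $482,880.
Defendant is enrolled full-time in school (−10%): $482,880 × 0.9 = $434,592.
Defendant has an out-of-state residence (+75%): $434,592 × 1.75 = $760,536.
Defendant is a documented gang member (+$12,000 flat): $760,536 + $12,000 = $772,536.
$772,536 is at or above the $6,500 minimum.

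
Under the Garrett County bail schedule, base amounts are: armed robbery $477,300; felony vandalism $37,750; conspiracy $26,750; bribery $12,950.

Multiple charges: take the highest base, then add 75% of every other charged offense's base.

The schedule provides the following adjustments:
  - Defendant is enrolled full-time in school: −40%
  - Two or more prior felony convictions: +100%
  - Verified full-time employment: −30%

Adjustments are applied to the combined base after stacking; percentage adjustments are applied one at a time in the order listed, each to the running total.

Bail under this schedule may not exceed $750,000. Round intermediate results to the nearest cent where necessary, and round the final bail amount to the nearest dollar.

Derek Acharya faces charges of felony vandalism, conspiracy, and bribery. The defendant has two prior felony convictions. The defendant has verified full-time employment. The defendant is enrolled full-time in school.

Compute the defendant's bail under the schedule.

$56,721

Base amounts from the schedule: felony vandalism $37,750; conspiracy $26,750; bribery $12,950.
Stacking rule: highest base plus 75% of each additional charge. Highest is felony vandalism at $37,750. Additional: $26,750 × 75% = $20,062.50; $12,950 × 75% = $9,712.50. Combined base = $37,750 + $29,775 = $67,525.
Defendant is enrolled full-time in school (−40%): $67,525 × 0.6 = $40,515.
Two or more prior felony convictions (+100%): $40,515 × 2 = $81,030.
Verified full-time employment (−30%): $81,030 × 0.7 = $56,721.
$56,721 is within the $750,000 maximum.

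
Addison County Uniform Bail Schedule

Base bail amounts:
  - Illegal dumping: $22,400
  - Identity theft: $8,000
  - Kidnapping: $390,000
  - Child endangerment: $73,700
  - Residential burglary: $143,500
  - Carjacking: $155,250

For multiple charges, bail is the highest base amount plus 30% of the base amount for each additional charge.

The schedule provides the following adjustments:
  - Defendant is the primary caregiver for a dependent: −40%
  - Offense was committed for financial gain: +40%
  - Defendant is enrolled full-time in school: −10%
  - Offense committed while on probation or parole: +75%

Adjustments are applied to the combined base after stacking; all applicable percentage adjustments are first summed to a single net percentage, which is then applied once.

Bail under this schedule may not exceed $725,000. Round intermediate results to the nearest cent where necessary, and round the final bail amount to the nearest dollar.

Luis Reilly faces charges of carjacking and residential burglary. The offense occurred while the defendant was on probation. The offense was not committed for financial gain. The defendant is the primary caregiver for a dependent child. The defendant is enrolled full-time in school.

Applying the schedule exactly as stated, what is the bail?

Base amounts from the schedule: carjacking $155,250; residential burglary $143,500.
Stacking rule: highest base plus 30% of each additional charge. Highest is carjacking at $155,250. Additional: $143,500 × 30% = $43,050. Combined base = $155,250 + $43,050 = $198,300.
Net percentage adjustment: −40% −10% +75% = +25%. $198,300 × 1.25 = $247,875.
$247,875 is within the $725,000 maximum.

$247,875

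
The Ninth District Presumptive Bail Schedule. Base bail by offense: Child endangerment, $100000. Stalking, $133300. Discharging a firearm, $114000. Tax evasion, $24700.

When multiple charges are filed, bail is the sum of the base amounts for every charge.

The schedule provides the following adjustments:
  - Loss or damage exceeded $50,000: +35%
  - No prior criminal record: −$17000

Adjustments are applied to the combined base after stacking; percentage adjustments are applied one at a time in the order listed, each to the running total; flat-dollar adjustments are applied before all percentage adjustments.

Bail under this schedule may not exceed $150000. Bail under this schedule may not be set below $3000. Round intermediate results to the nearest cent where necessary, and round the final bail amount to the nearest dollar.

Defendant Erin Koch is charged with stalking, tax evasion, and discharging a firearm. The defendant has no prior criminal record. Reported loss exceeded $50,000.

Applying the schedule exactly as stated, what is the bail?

$150000

Base amounts from the schedule: stalking $133300; tax evasion $24700; discharging a firearm $114000.
Stacking rule: sum of all bases. $133300 + $24700 + $114000 = $272000.
No prior criminal record (−$17000 flat): $272000 − $17000 = $255000.
Loss or damage exceeded $50,000 (+35%): $255000 × 1.35 = $344250.
Result $344250 exceeds the maximum of $150000; bail is capped at $150000.
$150000 is at or above the $3000 minimum.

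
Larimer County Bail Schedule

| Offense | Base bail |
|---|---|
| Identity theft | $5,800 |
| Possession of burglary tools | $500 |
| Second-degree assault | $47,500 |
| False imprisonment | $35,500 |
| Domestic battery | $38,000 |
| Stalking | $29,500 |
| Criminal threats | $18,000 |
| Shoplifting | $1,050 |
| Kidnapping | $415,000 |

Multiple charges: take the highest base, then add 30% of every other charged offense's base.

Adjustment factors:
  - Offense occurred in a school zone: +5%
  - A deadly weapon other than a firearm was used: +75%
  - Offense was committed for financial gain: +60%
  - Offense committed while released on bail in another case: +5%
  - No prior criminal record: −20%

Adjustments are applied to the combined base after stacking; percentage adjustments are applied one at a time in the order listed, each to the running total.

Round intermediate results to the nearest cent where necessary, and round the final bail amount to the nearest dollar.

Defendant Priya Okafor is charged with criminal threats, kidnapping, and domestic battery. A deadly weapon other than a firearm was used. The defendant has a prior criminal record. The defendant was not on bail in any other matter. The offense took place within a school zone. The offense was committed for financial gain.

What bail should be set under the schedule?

$1,269,492

Base amounts from the schedule: criminal threats $18,000; kidnapping $415,000; domestic battery $38,000.
Stacking rule: highest base plus 30% of each additional charge. Highest is kidnapping at $415,000. Additional: $18,000 × 30% = $5,400; $38,000 × 30% = $11,400. Combined base = $415,000 + $16,800 = $431,800.
Offense occurred in a school zone (+5%): $431,800 × 1.05 = $453,390.
A deadly weapon other than a firearm was used (+75%): $453,390 × 1.75 = $793,432.50.
Offense was committed for financial gain (+60%): $793,432.50 × 1.6 = $1,269,492.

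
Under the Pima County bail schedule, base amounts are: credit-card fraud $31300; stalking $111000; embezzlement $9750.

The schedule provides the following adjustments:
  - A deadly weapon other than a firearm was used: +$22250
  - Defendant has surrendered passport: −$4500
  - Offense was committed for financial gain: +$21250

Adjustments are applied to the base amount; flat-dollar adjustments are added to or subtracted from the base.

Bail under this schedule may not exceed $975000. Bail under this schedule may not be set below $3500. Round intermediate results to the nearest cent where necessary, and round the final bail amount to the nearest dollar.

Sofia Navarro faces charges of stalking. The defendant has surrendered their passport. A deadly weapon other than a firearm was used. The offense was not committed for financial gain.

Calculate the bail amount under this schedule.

Base amounts from the schedule: stalking $111000.
Single charge. Combined base = $111000.
A deadly weapon other than a firearm was used (+$22250 flat): $111000 + $22250 = $133250.
Defendant has surrendered passport (−$4500 flat): $133250 − $4500 = $128750.
$128750 is within the $975000 maximum.
$128750 is at or above the $3500 minimum.

$128750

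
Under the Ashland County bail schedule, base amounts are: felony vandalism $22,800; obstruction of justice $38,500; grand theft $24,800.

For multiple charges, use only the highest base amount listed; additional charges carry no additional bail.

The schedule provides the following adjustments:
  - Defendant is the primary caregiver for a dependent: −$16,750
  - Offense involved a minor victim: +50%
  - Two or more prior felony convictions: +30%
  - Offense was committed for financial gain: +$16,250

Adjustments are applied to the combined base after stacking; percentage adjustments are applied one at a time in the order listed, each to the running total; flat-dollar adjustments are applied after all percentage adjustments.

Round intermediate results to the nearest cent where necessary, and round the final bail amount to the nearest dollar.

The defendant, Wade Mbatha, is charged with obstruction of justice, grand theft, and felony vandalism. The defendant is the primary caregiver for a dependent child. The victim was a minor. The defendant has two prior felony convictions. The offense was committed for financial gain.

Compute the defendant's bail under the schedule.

Base amounts from the schedule: obstruction of justice $38,500; grand theft $24,800; felony vandalism $22,800.
Stacking rule: use the highest base only. Highest is obstruction of justice at $38,500. Combined base = $38,500.
Offense involved a minor victim (+50%): $38,500 × 1.5 = $57,750.
Two or more prior felony convictions (+30%): $57,750 × 1.3 = $75,075.
Defendant is the primary caregiver for a dependent (−$16,750 flat): $75,075 − $16,750 = $58,325.
Offense was committed for financial gain (+$16,250 flat): $58,325 + $16,250 = $74,575.

$74,575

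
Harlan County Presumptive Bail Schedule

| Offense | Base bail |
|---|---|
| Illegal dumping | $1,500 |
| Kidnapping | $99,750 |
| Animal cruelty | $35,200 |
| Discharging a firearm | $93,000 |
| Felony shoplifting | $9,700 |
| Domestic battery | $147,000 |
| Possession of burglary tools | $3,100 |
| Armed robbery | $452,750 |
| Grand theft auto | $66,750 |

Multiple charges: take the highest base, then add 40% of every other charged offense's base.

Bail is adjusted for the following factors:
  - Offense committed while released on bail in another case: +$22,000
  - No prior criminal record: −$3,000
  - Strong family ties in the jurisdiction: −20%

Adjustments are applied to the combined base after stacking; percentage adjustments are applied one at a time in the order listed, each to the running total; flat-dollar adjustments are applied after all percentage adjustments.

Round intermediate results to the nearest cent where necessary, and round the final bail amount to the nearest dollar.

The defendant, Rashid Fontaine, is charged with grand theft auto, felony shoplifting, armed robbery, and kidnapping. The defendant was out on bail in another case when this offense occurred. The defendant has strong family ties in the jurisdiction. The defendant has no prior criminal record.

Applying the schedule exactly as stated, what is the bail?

Base amounts from the schedule: grand theft auto $66,750; felony shoplifting $9,700; armed robbery $452,750; kidnapping $99,750.
Stacking rule: highest base plus 40% of each additional charge. Highest is armed robbery at $452,750. Additional: $66,750 × 40% = $26,700; $9,700 × 40% = $3,880; $99,750 × 40% = $39,900. Combined base = $452,750 + $70,480 = $523,230.
Strong family ties in the jurisdiction (−20%): $523,230 × 0.8 = $418,584.
Offense committed while released on bail in another case (+$22,000 flat): $418,584 + $22,000 = $440,584.
No prior criminal record (−$3,000 flat): $440,584 − $3,000 = $437,584.

$437,584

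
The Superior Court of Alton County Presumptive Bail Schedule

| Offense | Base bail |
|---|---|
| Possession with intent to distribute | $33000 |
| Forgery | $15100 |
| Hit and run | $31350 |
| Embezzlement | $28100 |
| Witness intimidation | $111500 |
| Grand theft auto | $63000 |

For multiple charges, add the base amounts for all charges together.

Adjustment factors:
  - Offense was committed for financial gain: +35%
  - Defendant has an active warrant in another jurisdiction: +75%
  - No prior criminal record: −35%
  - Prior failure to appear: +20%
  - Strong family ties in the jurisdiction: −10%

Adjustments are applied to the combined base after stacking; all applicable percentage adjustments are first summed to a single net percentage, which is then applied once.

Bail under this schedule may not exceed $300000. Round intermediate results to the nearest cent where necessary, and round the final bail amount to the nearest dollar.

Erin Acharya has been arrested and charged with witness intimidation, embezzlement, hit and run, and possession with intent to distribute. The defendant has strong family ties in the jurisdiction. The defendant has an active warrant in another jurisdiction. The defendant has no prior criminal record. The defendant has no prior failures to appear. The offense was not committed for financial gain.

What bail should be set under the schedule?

Base amounts from the schedule: witness intimidation $111500; embezzlement $28100; hit and run $31350; possession with intent to distribute $33000.
Stacking rule: sum of all bases. $111500 + $28100 + $31350 + $33000 = $203950.
Net percentage adjustment: +75% −35% −10% = +30%. $203950 × 1.3 = $265135.
$265135 is within the $300000 maximum.

$265135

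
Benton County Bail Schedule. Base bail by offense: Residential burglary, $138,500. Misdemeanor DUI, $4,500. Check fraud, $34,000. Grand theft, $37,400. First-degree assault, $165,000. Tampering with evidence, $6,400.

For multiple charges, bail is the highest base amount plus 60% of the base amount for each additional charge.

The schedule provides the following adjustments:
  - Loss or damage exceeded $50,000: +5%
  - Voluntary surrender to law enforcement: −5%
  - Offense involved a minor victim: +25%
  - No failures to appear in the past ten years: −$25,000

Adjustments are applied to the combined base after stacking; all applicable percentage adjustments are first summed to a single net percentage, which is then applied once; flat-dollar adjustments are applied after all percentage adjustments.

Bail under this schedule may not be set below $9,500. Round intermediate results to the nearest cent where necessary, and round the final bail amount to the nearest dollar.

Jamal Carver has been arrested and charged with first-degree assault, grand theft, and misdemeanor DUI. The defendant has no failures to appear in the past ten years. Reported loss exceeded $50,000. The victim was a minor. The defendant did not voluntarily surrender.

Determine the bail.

$222,182

Base amounts from the schedule: first-degree assault $165,000; grand theft $37,400; misdemeanor DUI $4,500.
Stacking rule: highest base plus 60% of each additional charge. Highest is first-degree assault at $165,000. Additional: $37,400 × 60% = $22,440; $4,500 × 60% = $2,700. Combined base = $165,000 + $25,140 = $190,140.
Net percentage adjustment: +5% +25% = +30%. $190,140 × 1.3 = $247,182.
No failures to appear in the past ten years (−$25,000 flat): $247,182 − $25,000 = $222,182.
$222,182 is at or above the $9,500 minimum.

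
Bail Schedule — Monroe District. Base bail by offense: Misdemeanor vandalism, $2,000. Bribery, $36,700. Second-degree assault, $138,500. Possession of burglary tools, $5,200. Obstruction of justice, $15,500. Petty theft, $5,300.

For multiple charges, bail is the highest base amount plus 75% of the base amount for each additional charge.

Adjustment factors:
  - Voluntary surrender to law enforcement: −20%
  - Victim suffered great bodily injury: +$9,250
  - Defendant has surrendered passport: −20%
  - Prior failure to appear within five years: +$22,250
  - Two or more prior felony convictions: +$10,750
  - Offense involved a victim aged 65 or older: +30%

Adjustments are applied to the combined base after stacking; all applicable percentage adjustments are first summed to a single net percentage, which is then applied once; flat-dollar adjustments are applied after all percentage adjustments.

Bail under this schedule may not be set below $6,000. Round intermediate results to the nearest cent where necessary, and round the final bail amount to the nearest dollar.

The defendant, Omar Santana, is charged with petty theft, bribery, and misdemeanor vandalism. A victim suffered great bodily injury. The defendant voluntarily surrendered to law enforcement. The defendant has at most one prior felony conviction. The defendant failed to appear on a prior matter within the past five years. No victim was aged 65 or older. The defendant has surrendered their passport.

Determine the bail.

$56,805

Base amounts from the schedule: petty theft $5,300; bribery $36,700; misdemeanor vandalism $2,000.
Stacking rule: highest base plus 75% of each additional charge. Highest is bribery at $36,700. Additional: $5,300 × 75% = $3,975; $2,000 × 75% = $1,500. Combined base = $36,700 + $5,475 = $42,175.
Net percentage adjustment: −20% −20% = −40%. $42,175 × 0.6 = $25,305.
Victim suffered great bodily injury (+$9,250 flat): $25,305 + $9,250 = $34,555.
Prior failure to appear within five years (+$22,250 flat): $34,555 + $22,250 = $56,805.
$56,805 is at or above the $6,000 minimum.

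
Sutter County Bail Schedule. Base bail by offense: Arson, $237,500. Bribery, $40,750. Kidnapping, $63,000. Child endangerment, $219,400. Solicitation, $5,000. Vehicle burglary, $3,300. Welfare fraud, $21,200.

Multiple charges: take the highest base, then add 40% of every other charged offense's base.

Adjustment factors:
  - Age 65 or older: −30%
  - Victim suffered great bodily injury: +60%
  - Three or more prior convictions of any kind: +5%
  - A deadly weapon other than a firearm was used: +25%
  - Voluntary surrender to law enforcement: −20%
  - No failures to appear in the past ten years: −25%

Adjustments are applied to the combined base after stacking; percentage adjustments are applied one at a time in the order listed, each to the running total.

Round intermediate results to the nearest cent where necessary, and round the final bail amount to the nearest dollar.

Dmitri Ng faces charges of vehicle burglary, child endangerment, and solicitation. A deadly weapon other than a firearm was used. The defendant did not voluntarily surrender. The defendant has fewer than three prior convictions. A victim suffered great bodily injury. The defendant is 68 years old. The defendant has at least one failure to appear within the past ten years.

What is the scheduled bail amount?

Base amounts from the schedule: vehicle burglary $3,300; child endangerment $219,400; solicitation $5,000.
Stacking rule: highest base plus 40% of each additional charge. Highest is child endangerment at $219,400. Additional: $3,300 × 40% = $1,320; $5,000 × 40% = $2,000. Combined base = $219,400 + $3,320 = $222,720.
Age 65 or older (−30%): $222,720 × 0.7 = $155,904.
Victim suffered great bodily injury (+60%): $155,904 × 1.6 = $249,446.40.
A deadly weapon other than a firearm was used (+25%): $249,446.40 × 1.25 = $311,808.

$311,808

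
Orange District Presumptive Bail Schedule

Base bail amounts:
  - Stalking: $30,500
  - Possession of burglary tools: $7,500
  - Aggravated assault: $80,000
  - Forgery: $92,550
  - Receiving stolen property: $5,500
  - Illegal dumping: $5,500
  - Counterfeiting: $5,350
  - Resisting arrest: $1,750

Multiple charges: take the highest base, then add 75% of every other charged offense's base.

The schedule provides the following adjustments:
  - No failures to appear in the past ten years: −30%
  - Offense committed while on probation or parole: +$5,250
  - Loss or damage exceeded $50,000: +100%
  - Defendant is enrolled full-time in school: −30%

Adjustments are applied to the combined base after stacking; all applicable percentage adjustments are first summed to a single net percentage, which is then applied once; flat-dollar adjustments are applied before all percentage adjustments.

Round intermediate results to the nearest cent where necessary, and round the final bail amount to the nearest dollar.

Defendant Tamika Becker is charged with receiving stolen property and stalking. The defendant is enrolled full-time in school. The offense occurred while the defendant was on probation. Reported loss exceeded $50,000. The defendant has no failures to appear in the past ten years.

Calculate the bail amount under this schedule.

$55,825

Base amounts from the schedule: receiving stolen property $5,500; stalking $30,500.
Stacking rule: highest base plus 75% of each additional charge. Highest is stalking at $30,500. Additional: $5,500 × 75% = $4,125. Combined base = $30,500 + $4,125 = $34,625.
Offense committed while on probation or parole (+$5,250 flat): $34,625 + $5,250 = $39,875.
Net percentage adjustment: −30% +100% −30% = +40%. $39,875 × 1.4 = $55,825.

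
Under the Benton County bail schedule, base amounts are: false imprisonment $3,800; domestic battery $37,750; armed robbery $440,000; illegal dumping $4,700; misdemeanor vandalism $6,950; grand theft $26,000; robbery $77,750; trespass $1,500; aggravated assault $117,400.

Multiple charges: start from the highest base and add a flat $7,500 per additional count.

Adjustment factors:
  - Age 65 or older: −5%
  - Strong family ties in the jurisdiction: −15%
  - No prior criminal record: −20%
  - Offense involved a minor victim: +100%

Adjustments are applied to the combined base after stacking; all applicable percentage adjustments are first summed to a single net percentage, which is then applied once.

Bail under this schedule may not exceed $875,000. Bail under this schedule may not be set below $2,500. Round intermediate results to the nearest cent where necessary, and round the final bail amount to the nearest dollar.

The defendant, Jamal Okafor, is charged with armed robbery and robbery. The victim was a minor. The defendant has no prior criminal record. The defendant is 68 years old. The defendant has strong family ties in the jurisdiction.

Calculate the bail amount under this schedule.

$716,000

Base amounts from the schedule: armed robbery $440,000; robbery $77,750.
Stacking rule: highest base plus $7,500 per additional charge. Highest is armed robbery at $440,000; 1 additional charge → +$7,500. Combined base = $447,500.
Net percentage adjustment: −5% −15% −20% +100% = +60%. $447,500 × 1.6 = $716,000.
$716,000 is within the $875,000 maximum.
$716,000 is at or above the $2,500 minimum.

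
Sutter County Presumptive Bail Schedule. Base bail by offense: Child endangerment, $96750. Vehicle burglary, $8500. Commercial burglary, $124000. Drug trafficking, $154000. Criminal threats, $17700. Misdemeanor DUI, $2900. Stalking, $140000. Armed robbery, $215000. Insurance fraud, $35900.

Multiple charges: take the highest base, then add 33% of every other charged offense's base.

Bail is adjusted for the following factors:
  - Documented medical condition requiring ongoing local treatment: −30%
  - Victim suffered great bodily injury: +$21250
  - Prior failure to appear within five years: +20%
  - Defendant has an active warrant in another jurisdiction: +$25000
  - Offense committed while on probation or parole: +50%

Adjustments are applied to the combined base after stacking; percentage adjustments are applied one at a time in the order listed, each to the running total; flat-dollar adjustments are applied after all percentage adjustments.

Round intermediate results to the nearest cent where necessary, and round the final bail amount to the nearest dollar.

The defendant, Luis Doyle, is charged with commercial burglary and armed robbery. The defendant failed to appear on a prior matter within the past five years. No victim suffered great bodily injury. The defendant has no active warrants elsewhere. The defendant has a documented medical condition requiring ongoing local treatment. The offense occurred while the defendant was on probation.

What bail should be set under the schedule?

$322459

Base amounts from the schedule: commercial burglary $124000; armed robbery $215000.
Stacking rule: highest base plus 33% of each additional charge. Highest is armed robbery at $215000. Additional: $124000 × 33% = $40920. Combined base = $215000 + $40920 = $255920.
Documented medical condition requiring ongoing local treatment (−30%): $255920 × 0.7 = $179144.
Prior failure to appear within five years (+20%): $179144 × 1.2 = $214972.80.
Offense committed while on probation or parole (+50%): $214972.80 × 1.5 = $322459.20.
Rounded to the nearest dollar: $322459.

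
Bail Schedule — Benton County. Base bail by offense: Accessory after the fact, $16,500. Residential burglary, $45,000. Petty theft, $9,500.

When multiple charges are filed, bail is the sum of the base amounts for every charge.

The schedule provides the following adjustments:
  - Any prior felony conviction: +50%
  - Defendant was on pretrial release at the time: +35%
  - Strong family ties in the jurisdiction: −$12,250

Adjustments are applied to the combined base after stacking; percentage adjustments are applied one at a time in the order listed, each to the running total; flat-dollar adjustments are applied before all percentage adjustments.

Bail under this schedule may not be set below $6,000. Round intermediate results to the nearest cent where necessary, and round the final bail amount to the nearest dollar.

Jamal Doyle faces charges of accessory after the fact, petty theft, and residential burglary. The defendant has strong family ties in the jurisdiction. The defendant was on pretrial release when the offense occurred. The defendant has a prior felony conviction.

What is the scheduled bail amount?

Base amounts from the schedule: accessory after the fact $16,500; petty theft $9,500; residential burglary $45,000.
Stacking rule: sum of all bases. $16,500 + $9,500 + $45,000 = $71,000.
Strong family ties in the jurisdiction (−$12,250 flat): $71,000 − $12,250 = $58,750.
Any prior felony conviction (+50%): $58,750 × 1.5 = $88,125.
Defendant was on pretrial release at the time (+35%): $88,125 × 1.35 = $118,968.75.
$118,968.75 is at or above the $6,000 minimum.
Rounded to the nearest dollar: $118,969.

$118,969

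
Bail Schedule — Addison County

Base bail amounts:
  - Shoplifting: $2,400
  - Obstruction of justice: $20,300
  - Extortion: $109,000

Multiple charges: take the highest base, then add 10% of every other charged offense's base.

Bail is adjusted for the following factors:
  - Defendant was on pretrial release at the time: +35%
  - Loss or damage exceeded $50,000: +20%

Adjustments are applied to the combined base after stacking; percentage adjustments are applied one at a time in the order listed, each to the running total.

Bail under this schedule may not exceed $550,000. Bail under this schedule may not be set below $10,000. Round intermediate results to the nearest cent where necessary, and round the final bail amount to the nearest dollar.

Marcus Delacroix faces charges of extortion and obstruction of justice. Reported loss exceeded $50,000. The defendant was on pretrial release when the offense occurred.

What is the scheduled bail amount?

Base amounts from the schedule: extortion $109,000; obstruction of justice $20,300.
Stacking rule: highest base plus 10% of each additional charge. Highest is extortion at $109,000. Additional: $20,300 × 10% = $2,030. Combined base = $109,000 + $2,030 = $111,030.
Defendant was on pretrial release at the time (+35%): $111,030 × 1.35 = $149,890.50.
Loss or damage exceeded $50,000 (+20%): $149,890.50 × 1.2 = $179,868.60.
$179,868.60 is within the $550,000 maximum.
$179,868.60 is at or above the $10,000 minimum.
Rounded to the nearest dollar: $179,869.

$179,869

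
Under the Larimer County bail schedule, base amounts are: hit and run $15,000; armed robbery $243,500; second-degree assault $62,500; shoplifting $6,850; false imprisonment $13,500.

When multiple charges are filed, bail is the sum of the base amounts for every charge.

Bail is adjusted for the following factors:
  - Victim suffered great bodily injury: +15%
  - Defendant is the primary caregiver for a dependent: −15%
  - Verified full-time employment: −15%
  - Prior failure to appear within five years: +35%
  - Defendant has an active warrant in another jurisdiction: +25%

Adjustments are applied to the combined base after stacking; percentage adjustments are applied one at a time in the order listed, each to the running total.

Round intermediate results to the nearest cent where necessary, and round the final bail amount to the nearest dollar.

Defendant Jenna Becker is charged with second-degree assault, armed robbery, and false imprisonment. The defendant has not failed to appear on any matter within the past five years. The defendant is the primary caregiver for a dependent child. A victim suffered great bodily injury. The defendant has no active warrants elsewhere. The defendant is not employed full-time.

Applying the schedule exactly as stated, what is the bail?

Base amounts from the schedule: second-degree assault $62,500; armed robbery $243,500; false imprisonment $13,500.
Stacking rule: sum of all bases. $62,500 + $243,500 + $13,500 = $319,500.
Victim suffered great bodily injury (+15%): $319,500 × 1.15 = $367,425.
Defendant is the primary caregiver for a dependent (−15%): $367,425 × 0.85 = $312,311.25.
Rounded to the nearest dollar: $312,311.

$312,311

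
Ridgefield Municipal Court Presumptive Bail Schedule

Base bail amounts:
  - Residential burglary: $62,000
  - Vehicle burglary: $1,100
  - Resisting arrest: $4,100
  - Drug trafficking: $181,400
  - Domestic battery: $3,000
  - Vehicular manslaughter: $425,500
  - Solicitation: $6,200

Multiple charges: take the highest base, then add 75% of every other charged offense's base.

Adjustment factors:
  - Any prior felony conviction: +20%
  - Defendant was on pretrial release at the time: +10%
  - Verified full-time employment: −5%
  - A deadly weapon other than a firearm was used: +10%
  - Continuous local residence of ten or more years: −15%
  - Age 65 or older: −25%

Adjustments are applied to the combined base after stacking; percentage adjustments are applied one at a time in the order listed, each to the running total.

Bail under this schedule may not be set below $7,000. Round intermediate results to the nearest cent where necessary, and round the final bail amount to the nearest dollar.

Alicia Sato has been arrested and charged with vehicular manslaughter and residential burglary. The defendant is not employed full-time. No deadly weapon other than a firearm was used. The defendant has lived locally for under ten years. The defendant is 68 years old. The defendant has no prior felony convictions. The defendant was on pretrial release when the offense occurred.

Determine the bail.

$389,400

Base amounts from the schedule: vehicular manslaughter $425,500; residential burglary $62,000.
Stacking rule: highest base plus 75% of each additional charge. Highest is vehicular manslaughter at $425,500. Additional: $62,000 × 75% = $46,500. Combined base = $425,500 + $46,500 = $472,000.
Defendant was on pretrial release at the time (+10%): $472,000 × 1.1 = $519,200.
Age 65 or older (−25%): $519,200 × 0.75 = $389,400.
$389,400 is at or above the $7,000 minimum.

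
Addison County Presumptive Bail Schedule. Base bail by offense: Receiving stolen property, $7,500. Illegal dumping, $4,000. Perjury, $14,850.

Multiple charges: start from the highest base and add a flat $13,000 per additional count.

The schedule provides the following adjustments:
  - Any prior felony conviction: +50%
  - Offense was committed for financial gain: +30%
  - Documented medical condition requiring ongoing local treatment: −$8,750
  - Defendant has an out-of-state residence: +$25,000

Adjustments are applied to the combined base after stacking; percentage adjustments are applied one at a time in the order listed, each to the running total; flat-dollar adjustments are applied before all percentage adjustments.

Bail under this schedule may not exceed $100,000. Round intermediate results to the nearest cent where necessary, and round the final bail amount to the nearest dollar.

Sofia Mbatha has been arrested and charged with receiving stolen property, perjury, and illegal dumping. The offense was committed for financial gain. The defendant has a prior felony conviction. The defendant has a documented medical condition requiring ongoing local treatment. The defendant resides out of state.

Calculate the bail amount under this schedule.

$100,000

Base amounts from the schedule: receiving stolen property $7,500; perjury $14,850; illegal dumping $4,000.
Stacking rule: highest base plus $13,000 per additional charge. Highest is perjury at $14,850; 2 additional charges → +$26,000. Combined base = $40,850.
Documented medical condition requiring ongoing local treatment (−$8,750 flat): $40,850 − $8,750 = $32,100.
Defendant has an out-of-state residence (+$25,000 flat): $32,100 + $25,000 = $57,100.
Any prior felony conviction (+50%): $57,100 × 1.5 = $85,650.
Offense was committed for financial gain (+30%): $85,650 × 1.3 = $111,345.
Result $111,345 exceeds the maximum of $100,000; bail is capped at $100,000.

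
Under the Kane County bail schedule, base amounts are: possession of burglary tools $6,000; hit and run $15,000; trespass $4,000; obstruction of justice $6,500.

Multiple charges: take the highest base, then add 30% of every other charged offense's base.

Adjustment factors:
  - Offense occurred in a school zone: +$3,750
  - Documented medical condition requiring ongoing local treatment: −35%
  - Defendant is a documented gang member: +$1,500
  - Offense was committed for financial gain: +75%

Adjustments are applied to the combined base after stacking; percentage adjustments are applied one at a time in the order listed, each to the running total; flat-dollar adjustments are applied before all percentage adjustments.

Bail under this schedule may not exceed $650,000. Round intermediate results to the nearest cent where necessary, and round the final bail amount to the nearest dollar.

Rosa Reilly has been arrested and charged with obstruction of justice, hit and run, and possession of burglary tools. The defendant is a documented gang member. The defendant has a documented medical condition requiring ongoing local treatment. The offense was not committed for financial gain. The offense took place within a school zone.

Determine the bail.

Base amounts from the schedule: obstruction of justice $6,500; hit and run $15,000; possession of burglary tools $6,000.
Stacking rule: highest base plus 30% of each additional charge. Highest is hit and run at $15,000. Additional: $6,500 × 30% = $1,950; $6,000 × 30% = $1,800. Combined base = $15,000 + $3,750 = $18,750.
Offense occurred in a school zone (+$3,750 flat): $18,750 + $3,750 = $22,500.
Defendant is a documented gang member (+$1,500 flat): $22,500 + $1,500 = $24,000.
Documented medical condition requiring ongoing local treatment (−35%): $24,000 × 0.65 = $15,600.
$15,600 is within the $650,000 maximum.

$15,600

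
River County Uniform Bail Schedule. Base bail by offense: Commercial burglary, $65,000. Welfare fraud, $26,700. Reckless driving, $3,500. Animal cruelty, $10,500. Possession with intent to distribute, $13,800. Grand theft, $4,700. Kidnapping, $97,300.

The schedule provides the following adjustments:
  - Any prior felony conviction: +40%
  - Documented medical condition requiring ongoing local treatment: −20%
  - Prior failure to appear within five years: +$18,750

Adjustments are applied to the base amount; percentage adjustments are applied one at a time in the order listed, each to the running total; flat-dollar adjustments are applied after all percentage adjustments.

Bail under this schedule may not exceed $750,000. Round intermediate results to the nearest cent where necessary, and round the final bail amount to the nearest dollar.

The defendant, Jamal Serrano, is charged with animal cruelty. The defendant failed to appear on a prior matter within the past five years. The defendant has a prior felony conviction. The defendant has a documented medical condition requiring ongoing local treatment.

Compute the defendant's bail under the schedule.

Base amounts from the schedule: animal cruelty $10,500.
Single charge. Combined base = $10,500.
Any prior felony conviction (+40%): $10,500 × 1.4 = $14,700.
Documented medical condition requiring ongoing local treatment (−20%): $14,700 × 0.8 = $11,760.
Prior failure to appear within five years (+$18,750 flat): $11,760 + $18,750 = $30,510.
$30,510 is within the $750,000 maximum.

$30,510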